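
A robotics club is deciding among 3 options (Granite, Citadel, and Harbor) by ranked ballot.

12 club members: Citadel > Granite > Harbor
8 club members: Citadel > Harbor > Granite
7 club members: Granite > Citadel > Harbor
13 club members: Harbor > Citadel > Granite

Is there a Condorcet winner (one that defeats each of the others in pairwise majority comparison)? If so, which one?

Citadel

Head-to-head results (40 voters total):
Granite vs Citadel: Citadel wins 33–7.
Granite vs Harbor: Harbor wins 21–19.
Citadel vs Harbor: Citadel wins 27–13.
Citadel beats each rival — Granite (33–7), Harbor (27–13) — so Citadel is the Condorcet winner.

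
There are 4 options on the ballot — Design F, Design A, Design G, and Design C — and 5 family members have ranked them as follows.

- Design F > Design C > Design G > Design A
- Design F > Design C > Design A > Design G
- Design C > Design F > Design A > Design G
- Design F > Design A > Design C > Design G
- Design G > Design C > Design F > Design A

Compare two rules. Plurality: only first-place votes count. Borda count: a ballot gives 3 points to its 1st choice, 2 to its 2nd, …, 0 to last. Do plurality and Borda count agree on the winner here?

Yes

Plurality first-place counts: Design F 3, Design A 0, Design G 1, Design C 1 → Design F.
Borda totals: Design F 12, Design A 4, Design G 4, Design C 10 → Design F.
The two rules agree on Design F.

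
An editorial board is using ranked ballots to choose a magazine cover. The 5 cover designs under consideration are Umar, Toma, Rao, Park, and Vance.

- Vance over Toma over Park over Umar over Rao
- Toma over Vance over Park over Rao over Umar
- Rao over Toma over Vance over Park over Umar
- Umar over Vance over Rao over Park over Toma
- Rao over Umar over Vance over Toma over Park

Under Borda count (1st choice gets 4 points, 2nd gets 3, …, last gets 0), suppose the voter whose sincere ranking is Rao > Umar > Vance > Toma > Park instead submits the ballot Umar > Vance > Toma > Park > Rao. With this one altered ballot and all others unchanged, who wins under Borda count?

Vance

Borda totals with the altered ballot: Umar 9, Toma 12, Rao 7, Park 7, Vance 15.
The winner is unchanged: still Vance.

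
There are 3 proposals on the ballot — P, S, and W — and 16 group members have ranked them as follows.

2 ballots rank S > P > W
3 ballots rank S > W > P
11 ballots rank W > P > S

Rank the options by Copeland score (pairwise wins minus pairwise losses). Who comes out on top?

W

Pairwise results:
  P vs S: P wins 11–5.
  P vs W: W wins 14–2.
  S vs W: W wins 11–5.
Copeland scores (wins − losses):
  P: 1 − 1 = 0
  S: 0 − 2 = -2
  W: 2 − 0 = 2
W has the best Copeland score.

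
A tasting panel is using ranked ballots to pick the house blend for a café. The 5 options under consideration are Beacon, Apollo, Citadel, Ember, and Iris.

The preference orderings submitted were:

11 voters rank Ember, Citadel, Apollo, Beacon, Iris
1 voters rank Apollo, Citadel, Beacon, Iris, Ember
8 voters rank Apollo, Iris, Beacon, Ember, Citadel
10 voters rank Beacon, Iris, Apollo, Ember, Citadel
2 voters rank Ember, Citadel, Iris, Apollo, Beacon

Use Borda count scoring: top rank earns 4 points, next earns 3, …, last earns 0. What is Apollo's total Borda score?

80

Borda scores:
  Beacon: 11·1 + 2 + 8·2 + 10·4 + 2·0 = 69
  Apollo: 11·2 + 4 + 8·4 + 10·2 + 2·1 = 80
  Citadel: 11·3 + 3 + 8·0 + 10·0 + 2·3 = 42
  Ember: 11·4 + 0 + 8·1 + 10·1 + 2·4 = 70
  Iris: 11·0 + 1 + 8·3 + 10·3 + 2·2 = 59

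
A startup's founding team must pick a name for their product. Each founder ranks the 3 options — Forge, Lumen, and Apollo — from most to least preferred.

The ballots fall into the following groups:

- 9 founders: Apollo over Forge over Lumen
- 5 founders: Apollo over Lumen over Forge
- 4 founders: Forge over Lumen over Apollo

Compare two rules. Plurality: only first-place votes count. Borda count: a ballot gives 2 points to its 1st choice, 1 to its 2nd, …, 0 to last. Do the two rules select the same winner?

Yes

Plurality first-place counts: Forge 4, Lumen 0, Apollo 14 → Apollo.
Borda totals: Forge 17, Lumen 9, Apollo 28 → Apollo.
The two rules agree on Apollo.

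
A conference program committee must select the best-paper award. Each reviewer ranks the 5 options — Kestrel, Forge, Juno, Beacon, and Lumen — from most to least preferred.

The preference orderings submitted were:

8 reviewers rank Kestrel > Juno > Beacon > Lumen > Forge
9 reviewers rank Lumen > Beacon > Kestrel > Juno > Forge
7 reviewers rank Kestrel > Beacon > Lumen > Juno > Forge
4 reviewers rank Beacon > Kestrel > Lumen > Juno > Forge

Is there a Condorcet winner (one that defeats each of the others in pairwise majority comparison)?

Yes

Head-to-head results (28 voters total):
Kestrel vs Forge: Kestrel wins 28–0.
Kestrel vs Juno: Kestrel wins 28–0.
Kestrel vs Beacon: Kestrel wins 15–13.
Kestrel vs Lumen: Kestrel wins 19–9.
Forge vs Juno: Juno wins 28–0.
Forge vs Beacon: Beacon wins 28–0.
Forge vs Lumen: Lumen wins 28–0.
Juno vs Beacon: Beacon wins 20–8.
Juno vs Lumen: Lumen wins 20–8.
Beacon vs Lumen: Beacon wins 19–9.
Kestrel beats each rival — Forge (28–0), Juno (28–0), Beacon (15–13), Lumen (19–9) — so Kestrel is the Condorcet winner.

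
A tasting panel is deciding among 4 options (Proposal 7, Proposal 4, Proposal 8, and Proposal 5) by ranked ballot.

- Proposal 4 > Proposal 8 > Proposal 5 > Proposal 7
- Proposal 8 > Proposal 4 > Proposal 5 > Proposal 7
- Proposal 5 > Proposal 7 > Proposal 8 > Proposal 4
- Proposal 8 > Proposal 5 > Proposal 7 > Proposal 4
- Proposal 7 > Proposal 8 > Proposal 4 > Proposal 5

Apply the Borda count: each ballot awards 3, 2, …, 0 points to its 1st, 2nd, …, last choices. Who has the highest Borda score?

Proposal 8

Borda scores:
  Proposal 7: 0 + 0 + 2 + 1 + 3 = 6
  Proposal 4: 3 + 2 + 0 + 0 + 1 = 6
  Proposal 8: 2 + 3 + 1 + 3 + 2 = 11
  Proposal 5: 1 + 1 + 3 + 2 + 0 = 7
Proposal 8 has the highest total.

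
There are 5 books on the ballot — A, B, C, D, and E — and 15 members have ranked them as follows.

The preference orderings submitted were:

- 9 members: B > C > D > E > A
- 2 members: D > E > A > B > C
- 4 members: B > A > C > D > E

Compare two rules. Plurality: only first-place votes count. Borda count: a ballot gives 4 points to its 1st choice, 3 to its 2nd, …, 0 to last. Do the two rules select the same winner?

Plurality first-place counts: A 0, B 13, C 0, D 2, E 0 → B.
Borda totals: A 16, B 54, C 35, D 30, E 15 → B.
The two rules agree on B.

Yes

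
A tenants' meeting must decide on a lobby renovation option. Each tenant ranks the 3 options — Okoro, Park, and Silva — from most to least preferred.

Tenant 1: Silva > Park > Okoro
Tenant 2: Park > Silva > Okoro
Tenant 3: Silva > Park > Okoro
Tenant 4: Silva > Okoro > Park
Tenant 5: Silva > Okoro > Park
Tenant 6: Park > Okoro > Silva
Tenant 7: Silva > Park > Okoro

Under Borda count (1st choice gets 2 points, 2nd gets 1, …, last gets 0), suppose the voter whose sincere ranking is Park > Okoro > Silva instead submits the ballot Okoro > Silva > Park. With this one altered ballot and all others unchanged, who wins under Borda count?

Silva

Borda totals with the altered ballot: Okoro 4, Park 5, Silva 12.
The winner is unchanged: still Silva.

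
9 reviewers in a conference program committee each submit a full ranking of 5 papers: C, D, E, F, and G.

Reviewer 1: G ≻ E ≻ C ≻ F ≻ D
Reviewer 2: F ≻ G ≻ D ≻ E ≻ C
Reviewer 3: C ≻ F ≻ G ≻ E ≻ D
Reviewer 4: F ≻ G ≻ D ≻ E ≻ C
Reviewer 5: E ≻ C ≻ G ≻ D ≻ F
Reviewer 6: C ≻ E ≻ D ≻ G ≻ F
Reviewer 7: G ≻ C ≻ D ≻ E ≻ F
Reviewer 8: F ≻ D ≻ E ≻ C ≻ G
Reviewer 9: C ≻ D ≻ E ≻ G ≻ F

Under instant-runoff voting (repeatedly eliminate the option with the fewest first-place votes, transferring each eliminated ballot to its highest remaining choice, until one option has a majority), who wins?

Round 1: C 3, F 3, G 2, E 1, D 0. D has the fewest and is eliminated.
Round 2: C 3, F 3, G 2, E 1. E has the fewest and is eliminated.
Round 3: C 4, F 3, G 2. G has the fewest and is eliminated.
Round 4: C 6, F 3. C has a majority.

C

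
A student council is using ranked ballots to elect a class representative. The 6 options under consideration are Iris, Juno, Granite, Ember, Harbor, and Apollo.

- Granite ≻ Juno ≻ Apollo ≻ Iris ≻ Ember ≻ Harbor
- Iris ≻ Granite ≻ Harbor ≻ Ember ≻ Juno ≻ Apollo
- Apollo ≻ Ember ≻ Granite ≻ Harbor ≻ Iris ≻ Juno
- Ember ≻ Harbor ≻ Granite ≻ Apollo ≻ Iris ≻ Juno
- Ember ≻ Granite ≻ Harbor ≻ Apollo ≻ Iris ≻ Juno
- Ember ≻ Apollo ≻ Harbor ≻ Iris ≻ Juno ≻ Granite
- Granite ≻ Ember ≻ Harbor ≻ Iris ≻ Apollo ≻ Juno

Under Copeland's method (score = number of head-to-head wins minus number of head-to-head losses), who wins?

Ember

Pairwise results:
  Iris vs Juno: Iris wins 6–1.
  Iris vs Granite: Granite wins 5–2.
  Iris vs Ember: Ember wins 5–2.
  Iris vs Harbor: Harbor wins 5–2.
  Iris vs Apollo: Apollo wins 5–2.
  Juno vs Granite: Granite wins 6–1.
  Juno vs Ember: Ember wins 6–1.
  Juno vs Harbor: Harbor wins 6–1.
  Juno vs Apollo: Apollo wins 5–2.
  Granite vs Ember: Ember wins 4–3.
  Granite vs Harbor: Granite wins 5–2.
  Granite vs Apollo: Granite wins 5–2.
  Ember vs Harbor: Ember wins 6–1.
  Ember vs Apollo: Ember wins 5–2.
  Harbor vs Apollo: Harbor wins 4–3.
Copeland scores (wins − losses):
  Iris: 1 − 4 = -3
  Juno: 0 − 5 = -5
  Granite: 4 − 1 = 3
  Ember: 5 − 0 = 5
  Harbor: 3 − 2 = 1
  Apollo: 2 − 3 = -1
Ember has the best Copeland score.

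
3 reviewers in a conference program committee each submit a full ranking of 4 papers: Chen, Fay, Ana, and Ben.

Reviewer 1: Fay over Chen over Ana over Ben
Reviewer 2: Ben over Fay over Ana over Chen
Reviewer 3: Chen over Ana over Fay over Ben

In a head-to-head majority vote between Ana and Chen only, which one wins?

Chen

Ballots ranking Ana above Chen: 1.
Ballots ranking Chen above Ana: 2.
Chen wins the head-to-head, 2–1.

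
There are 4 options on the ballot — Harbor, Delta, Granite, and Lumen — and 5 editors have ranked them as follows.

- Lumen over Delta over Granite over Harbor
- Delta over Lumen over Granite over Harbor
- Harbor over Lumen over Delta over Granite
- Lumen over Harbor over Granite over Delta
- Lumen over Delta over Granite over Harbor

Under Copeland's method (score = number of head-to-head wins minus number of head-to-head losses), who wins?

Pairwise results:
  Harbor vs Delta: Delta wins 3–2.
  Harbor vs Granite: Granite wins 3–2.
  Harbor vs Lumen: Lumen wins 4–1.
  Delta vs Granite: Delta wins 4–1.
  Delta vs Lumen: Lumen wins 4–1.
  Granite vs Lumen: Lumen wins 5–0.
Copeland scores (wins − losses):
  Harbor: 0 − 3 = -3
  Delta: 2 − 1 = 1
  Granite: 1 − 2 = -1
  Lumen: 3 − 0 = 3
Lumen has the best Copeland score.

Lumen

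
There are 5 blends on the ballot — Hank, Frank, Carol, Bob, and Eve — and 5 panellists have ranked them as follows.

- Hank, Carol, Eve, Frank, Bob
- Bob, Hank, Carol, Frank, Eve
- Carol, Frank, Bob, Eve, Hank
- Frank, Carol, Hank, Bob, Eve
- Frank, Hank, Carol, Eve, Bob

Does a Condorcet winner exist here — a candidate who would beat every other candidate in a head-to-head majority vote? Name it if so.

Head-to-head results (5 voters total):
Hank vs Frank: Frank wins 3–2.
Hank vs Carol: Hank wins 3–2.
Hank vs Bob: Hank wins 3–2.
Hank vs Eve: Hank wins 4–1.
Frank vs Carol: Carol wins 3–2.
Frank vs Bob: Frank wins 4–1.
Frank vs Eve: Frank wins 4–1.
Carol vs Bob: Carol wins 4–1.
Carol vs Eve: Carol wins 5–0.
Bob vs Eve: Bob wins 3–2.
No candidate beats all others: Hank beats Carol beats Frank beats Hank, a majority cycle.

None — there is no Condorcet winner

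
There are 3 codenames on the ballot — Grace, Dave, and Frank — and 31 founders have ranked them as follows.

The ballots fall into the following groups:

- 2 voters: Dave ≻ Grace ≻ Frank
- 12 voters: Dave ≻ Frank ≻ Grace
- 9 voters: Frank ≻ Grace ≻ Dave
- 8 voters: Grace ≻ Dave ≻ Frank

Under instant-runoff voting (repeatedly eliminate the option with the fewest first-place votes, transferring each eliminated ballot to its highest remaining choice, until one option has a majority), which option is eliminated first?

Grace

Round 1: Dave 14, Frank 9, Grace 8. Grace has the fewest and is eliminated.
Round 2: Dave 22, Frank 9. Dave has a majority.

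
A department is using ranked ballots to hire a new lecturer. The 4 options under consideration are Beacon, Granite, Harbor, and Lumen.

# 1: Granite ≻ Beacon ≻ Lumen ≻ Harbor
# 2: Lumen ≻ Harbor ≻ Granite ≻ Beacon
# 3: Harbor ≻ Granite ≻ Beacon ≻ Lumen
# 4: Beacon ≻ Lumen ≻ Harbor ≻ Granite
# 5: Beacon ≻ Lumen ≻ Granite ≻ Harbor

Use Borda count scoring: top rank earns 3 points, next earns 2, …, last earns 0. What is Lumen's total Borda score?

Borda scores:
  Beacon: 2 + 0 + 1 + 3 + 3 = 9
  Granite: 3 + 1 + 2 + 0 + 1 = 7
  Harbor: 0 + 2 + 3 + 1 + 0 = 6
  Lumen: 1 + 3 + 0 + 2 + 2 = 8

8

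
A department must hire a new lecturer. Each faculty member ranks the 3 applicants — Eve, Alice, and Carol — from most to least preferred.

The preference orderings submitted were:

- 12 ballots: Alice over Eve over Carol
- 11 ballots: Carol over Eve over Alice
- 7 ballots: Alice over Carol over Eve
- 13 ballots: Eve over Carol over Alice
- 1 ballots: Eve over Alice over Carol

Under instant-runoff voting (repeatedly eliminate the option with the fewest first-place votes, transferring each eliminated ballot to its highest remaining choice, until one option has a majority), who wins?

Eve

Round 1: Alice 19, Eve 14, Carol 11. Carol has the fewest and is eliminated.
Round 2: Eve 25, Alice 19. Eve has a majority.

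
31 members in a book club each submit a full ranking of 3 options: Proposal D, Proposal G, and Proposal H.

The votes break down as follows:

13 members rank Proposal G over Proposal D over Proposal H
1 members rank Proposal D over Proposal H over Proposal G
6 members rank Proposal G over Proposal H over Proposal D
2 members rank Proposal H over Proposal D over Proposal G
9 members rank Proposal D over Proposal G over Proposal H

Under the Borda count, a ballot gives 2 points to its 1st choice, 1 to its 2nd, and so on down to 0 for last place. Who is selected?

Proposal G

Borda scores:
  Proposal D: 13·1 + 2 + 6·0 + 2·1 + 9·2 = 35
  Proposal G: 13·2 + 0 + 6·2 + 2·0 + 9·1 = 47
  Proposal H: 13·0 + 1 + 6·1 + 2·2 + 9·0 = 11
Proposal G has the highest total.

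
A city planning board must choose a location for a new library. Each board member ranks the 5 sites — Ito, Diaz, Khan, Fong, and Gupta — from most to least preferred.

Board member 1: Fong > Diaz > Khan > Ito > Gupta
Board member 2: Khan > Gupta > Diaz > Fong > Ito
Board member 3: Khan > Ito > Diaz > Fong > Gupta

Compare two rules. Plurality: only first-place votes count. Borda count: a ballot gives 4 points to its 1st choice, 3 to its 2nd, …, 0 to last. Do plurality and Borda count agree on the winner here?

Plurality first-place counts: Ito 0, Diaz 0, Khan 2, Fong 1, Gupta 0 → Khan.
Borda totals: Ito 4, Diaz 7, Khan 10, Fong 6, Gupta 3 → Khan.
The two rules agree on Khan.

Yes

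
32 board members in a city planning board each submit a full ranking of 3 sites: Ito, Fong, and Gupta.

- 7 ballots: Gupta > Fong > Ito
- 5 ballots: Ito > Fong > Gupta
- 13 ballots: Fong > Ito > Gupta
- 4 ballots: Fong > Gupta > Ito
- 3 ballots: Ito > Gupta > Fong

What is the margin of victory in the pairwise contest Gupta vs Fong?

Ballots ranking Gupta above Fong: 7+3 = 10.
Ballots ranking Fong above Gupta: 5+13+4 = 22.
Fong wins 22–10, a margin of 12.

12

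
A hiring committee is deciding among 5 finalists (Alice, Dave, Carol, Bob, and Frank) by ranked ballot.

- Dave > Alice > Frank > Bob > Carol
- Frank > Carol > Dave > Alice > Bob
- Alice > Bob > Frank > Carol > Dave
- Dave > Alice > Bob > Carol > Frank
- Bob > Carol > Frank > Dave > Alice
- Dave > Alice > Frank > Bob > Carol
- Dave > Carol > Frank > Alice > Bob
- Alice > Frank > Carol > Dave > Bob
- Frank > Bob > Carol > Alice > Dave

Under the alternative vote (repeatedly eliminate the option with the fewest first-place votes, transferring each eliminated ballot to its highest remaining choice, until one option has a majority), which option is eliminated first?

Round 1: Dave 4, Alice 2, Frank 2, Bob 1, Carol 0. Carol has the fewest and is eliminated.
Round 2: Dave 4, Alice 2, Frank 2, Bob 1. Bob has the fewest and is eliminated.
Round 3: Dave 4, Frank 3, Alice 2. Alice has the fewest and is eliminated.
Round 4: Frank 5, Dave 4. Frank has a majority.

Carol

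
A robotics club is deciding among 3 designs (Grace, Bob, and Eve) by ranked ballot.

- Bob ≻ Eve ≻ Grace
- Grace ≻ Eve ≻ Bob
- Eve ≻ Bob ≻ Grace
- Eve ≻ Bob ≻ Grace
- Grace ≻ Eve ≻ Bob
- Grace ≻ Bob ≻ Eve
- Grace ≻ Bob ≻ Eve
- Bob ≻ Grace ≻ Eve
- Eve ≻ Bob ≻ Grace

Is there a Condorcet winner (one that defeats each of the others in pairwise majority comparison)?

Head-to-head results (9 voters total):
Grace vs Bob: Bob wins 5–4.
Grace vs Eve: Grace wins 5–4.
Bob vs Eve: Eve wins 5–4.
No candidate beats all others: Grace beats Eve beats Bob beats Grace, a majority cycle.

No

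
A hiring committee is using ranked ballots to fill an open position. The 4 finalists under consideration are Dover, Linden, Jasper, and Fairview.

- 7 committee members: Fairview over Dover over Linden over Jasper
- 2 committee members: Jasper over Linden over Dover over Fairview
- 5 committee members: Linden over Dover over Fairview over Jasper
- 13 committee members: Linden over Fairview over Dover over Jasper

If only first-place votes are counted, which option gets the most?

Linden

First-place vote totals:
  Dover: 0
  Linden: 18
  Jasper: 2
  Fairview: 7
Linden has the most first-place votes.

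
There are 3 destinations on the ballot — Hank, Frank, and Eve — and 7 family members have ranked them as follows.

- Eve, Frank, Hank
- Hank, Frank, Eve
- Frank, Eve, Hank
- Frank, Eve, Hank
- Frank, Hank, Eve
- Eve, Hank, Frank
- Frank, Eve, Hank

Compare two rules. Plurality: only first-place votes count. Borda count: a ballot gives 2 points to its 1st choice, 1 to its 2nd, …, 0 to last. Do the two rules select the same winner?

Yes

Plurality first-place counts: Hank 1, Frank 4, Eve 2 → Frank.
Borda totals: Hank 4, Frank 10, Eve 7 → Frank.
The two rules agree on Frank.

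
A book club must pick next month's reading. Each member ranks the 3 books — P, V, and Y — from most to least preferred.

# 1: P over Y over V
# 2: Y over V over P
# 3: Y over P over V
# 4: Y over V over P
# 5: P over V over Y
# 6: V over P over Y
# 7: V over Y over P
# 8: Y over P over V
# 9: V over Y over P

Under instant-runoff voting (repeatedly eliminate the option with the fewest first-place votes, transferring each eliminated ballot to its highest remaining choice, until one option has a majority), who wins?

Round 1: Y 4, V 3, P 2. P has the fewest and is eliminated.
Round 2: Y 5, V 4. Y has a majority.

Y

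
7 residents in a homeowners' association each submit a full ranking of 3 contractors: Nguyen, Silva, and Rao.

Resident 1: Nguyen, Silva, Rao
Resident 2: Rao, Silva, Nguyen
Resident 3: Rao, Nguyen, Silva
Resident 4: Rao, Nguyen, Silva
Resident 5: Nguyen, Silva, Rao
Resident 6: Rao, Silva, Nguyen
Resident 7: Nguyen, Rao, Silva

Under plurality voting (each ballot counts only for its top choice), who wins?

First-place vote totals:
  Nguyen: 3
  Silva: 0
  Rao: 4
Rao has the most first-place votes.

Rao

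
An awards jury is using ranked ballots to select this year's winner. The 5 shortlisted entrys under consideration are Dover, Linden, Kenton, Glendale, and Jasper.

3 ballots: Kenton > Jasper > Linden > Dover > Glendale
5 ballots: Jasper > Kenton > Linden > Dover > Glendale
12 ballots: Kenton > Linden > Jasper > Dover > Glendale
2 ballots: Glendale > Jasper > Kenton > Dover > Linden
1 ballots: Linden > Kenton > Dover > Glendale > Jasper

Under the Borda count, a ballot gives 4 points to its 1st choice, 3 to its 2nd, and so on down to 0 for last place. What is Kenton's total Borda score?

82

Borda scores:
  Dover: 3·1 + 5·1 + 12·1 + 2·1 + 2 = 24
  Linden: 3·2 + 5·2 + 12·3 + 2·0 + 4 = 56
  Kenton: 3·4 + 5·3 + 12·4 + 2·2 + 3 = 82
  Glendale: 3·0 + 5·0 + 12·0 + 2·4 + 1 = 9
  Jasper: 3·3 + 5·4 + 12·2 + 2·3 + 0 = 59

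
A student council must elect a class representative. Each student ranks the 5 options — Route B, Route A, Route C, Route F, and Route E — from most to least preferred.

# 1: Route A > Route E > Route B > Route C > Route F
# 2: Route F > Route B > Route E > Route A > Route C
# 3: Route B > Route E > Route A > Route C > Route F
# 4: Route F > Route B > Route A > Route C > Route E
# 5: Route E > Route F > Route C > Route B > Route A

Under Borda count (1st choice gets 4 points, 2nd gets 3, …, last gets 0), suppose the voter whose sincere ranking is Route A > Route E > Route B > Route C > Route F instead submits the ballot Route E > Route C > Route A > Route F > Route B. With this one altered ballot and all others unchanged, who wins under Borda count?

Borda totals with the altered ballot: Route B 11, Route A 7, Route C 7, Route F 12, Route E 13.
The switch changes the winner from Route B to Route E.

Route E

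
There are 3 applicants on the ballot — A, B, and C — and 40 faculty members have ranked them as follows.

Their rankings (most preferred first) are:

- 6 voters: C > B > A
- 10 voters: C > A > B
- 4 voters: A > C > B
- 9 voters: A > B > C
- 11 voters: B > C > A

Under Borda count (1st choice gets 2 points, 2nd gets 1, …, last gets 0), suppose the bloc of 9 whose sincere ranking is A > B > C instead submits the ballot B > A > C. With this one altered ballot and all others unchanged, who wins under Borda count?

C

Borda totals with the altered ballot: A 27, B 46, C 47.
The winner is unchanged: still C.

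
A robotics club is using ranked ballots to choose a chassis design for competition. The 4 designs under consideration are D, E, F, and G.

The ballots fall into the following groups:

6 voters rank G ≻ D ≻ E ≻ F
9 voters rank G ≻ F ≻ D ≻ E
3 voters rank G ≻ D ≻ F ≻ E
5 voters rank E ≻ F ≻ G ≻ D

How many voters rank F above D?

14

Ballots ranking F above D: 9+5 = 14.
Ballots ranking D above F: 6+3 = 9.
So 14 of 23 voters prefer F to D.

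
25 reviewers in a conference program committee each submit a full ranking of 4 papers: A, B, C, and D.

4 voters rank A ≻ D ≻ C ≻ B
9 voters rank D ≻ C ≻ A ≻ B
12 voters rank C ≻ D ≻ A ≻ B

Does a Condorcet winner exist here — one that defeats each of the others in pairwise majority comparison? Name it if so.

D

Head-to-head results (25 voters total):
A vs B: A wins 25–0.
A vs C: C wins 21–4.
A vs D: D wins 21–4.
B vs C: C wins 25–0.
B vs D: D wins 25–0.
C vs D: D wins 13–12.
D beats each rival — A (21–4), B (25–0), C (13–12) — so D is the Condorcet winner.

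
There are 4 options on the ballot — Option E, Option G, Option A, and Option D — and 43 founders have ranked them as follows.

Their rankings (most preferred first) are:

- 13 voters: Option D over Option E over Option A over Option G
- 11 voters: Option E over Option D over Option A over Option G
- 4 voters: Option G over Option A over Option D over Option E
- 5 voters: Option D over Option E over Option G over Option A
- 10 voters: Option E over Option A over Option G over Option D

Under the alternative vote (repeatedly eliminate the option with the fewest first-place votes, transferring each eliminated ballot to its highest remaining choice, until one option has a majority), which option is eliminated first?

Round 1: Option E 21, Option D 18, Option G 4, Option A 0. Option A has the fewest and is eliminated.
Round 2: Option E 21, Option D 18, Option G 4. Option G has the fewest and is eliminated.
Round 3: Option D 22, Option E 21. Option D has a majority.

Option A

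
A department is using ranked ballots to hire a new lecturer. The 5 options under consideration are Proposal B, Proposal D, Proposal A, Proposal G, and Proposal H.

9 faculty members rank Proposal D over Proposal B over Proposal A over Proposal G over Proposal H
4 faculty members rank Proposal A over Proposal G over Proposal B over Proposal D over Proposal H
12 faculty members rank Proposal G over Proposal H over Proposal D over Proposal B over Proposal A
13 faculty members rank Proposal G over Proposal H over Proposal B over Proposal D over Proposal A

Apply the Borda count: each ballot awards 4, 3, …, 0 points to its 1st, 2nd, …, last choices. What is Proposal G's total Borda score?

Borda scores:
  Proposal B: 9·3 + 4·2 + 12·1 + 13·2 = 73
  Proposal D: 9·4 + 4·1 + 12·2 + 13·1 = 77
  Proposal A: 9·2 + 4·4 + 12·0 + 13·0 = 34
  Proposal G: 9·1 + 4·3 + 12·4 + 13·4 = 121
  Proposal H: 9·0 + 4·0 + 12·3 + 13·3 = 75

121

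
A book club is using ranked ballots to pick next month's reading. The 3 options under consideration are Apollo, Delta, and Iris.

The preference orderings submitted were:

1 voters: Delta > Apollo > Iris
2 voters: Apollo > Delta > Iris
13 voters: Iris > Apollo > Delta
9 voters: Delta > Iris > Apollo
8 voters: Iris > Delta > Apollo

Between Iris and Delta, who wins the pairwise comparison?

Iris

Ballots ranking Iris above Delta: 13+8 = 21.
Ballots ranking Delta above Iris: 1+2+9 = 12.
Iris wins the head-to-head, 21–12.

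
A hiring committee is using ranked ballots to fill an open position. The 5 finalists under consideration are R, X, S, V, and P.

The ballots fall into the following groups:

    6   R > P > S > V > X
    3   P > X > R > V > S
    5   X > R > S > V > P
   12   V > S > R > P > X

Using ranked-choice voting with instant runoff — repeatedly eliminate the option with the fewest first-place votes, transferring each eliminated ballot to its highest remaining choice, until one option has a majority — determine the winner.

V

Round 1: V 12, R 6, X 5, P 3, S 0. S has the fewest and is eliminated.
Round 2: V 12, R 6, X 5, P 3. P has the fewest and is eliminated.
Round 3: V 12, X 8, R 6. R has the fewest and is eliminated.
Round 4: V 18, X 8. V has a majority.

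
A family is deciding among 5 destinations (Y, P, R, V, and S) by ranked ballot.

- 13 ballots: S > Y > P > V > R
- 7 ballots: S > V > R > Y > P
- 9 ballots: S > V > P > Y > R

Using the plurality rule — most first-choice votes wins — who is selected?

First-place vote totals:
  Y: 0
  P: 0
  R: 0
  V: 0
  S: 29
S has the most first-place votes.

S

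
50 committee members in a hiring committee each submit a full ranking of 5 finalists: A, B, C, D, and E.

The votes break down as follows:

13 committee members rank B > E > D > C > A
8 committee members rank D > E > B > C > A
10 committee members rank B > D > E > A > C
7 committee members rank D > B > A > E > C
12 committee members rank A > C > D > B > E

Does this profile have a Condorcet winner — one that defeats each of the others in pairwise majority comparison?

Yes

Head-to-head results (50 voters total):
A vs B: B wins 38–12.
A vs C: A wins 29–21.
A vs D: D wins 38–12.
A vs E: E wins 31–19.
B vs C: B wins 38–12.
B vs D: D wins 27–23.
B vs E: B wins 42–8.
C vs D: D wins 38–12.
C vs E: E wins 38–12.
D vs E: D wins 37–13.
D beats each rival — A (38–12), B (27–23), C (38–12), E (37–13) — so D is the Condorcet winner.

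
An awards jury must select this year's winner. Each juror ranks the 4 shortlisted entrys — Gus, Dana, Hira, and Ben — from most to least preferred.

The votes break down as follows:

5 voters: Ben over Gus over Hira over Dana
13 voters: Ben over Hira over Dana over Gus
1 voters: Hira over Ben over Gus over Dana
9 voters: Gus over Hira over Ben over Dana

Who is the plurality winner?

First-place vote totals:
  Gus: 9
  Dana: 0
  Hira: 1
  Ben: 18
Ben has the most first-place votes.

Ben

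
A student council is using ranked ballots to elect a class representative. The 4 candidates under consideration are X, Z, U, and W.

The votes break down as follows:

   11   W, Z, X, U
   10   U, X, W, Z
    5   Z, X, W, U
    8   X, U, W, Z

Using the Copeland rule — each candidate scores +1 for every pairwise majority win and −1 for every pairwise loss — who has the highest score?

Pairwise results:
  X vs Z: X wins 18–16.
  X vs U: X wins 24–10.
  X vs W: X wins 23–11.
  Z vs U: U wins 18–16.
  Z vs W: W wins 29–5.
  U vs W: U wins 18–16.
Copeland scores (wins − losses):
  X: 3 − 0 = 3
  Z: 0 − 3 = -3
  U: 2 − 1 = 1
  W: 1 − 2 = -1
X has the best Copeland score.

X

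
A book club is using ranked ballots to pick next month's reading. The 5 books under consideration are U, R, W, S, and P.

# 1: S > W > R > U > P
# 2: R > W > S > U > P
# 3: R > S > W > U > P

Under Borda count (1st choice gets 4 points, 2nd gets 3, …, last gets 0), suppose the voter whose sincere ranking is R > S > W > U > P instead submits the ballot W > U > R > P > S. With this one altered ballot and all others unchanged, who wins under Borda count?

W

Borda totals with the altered ballot: U 5, R 8, W 10, S 6, P 1.
The switch changes the winner from R to W.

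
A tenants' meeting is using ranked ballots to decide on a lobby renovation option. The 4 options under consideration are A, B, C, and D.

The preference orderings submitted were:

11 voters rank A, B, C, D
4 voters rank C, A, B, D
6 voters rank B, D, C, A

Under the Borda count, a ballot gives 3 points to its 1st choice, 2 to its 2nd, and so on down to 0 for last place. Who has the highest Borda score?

Borda scores:
  A: 11·3 + 4·2 + 6·0 = 41
  B: 11·2 + 4·1 + 6·3 = 44
  C: 11·1 + 4·3 + 6·1 = 29
  D: 11·0 + 4·0 + 6·2 = 12
B has the highest total.

B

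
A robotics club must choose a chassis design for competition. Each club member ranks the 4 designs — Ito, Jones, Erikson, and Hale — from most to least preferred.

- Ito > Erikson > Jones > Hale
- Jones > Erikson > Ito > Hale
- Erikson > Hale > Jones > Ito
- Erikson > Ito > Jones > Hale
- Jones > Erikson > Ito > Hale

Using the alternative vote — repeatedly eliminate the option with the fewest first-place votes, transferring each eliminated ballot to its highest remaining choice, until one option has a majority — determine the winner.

Erikson

Round 1: Jones 2, Erikson 2, Ito 1, Hale 0. Hale has the fewest and is eliminated.
Round 2: Jones 2, Erikson 2, Ito 1. Ito has the fewest and is eliminated.
Round 3: Erikson 3, Jones 2. Erikson has a majority.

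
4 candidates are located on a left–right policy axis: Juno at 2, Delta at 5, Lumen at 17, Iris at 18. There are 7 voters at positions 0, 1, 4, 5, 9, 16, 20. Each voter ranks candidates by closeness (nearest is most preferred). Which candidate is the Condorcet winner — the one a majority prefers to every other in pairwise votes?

Delta

With single-peaked preferences on a line, the Condorcet winner is the candidate closest to the median voter.
The median voter (position 5) is closest to Delta at 5.
Check: Delta vs Iris — voters closer to Delta: 5 of 7.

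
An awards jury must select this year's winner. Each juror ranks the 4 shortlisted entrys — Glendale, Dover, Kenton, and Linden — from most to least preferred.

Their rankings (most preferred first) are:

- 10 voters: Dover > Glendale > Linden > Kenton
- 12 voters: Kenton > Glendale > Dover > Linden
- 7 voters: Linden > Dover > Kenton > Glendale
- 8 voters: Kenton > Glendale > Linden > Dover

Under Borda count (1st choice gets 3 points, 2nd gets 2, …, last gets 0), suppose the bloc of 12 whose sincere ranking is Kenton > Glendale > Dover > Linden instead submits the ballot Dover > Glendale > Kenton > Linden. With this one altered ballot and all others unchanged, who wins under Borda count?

Borda totals with the altered ballot: Glendale 60, Dover 80, Kenton 43, Linden 39.
The switch changes the winner from Kenton to Dover.

Dover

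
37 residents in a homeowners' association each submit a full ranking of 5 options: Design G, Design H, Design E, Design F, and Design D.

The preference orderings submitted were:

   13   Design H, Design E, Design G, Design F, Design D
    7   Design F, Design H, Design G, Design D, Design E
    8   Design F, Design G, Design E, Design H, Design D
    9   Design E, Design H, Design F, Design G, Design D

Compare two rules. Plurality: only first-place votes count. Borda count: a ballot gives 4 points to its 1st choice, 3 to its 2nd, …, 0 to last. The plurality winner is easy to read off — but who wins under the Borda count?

Design H

Plurality first-place counts: Design G 0, Design H 13, Design E 9, Design F 15, Design D 0 → Design F.
Borda totals: Design G 73, Design H 108, Design E 91, Design F 91, Design D 7 → Design H.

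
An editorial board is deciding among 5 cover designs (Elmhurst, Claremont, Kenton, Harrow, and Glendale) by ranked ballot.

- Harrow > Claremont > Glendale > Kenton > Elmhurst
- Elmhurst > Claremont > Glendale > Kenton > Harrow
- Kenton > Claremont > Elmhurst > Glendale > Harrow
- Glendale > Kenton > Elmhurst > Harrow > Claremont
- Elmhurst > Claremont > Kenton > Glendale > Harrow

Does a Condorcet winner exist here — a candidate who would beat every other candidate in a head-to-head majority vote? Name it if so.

None — there is no Condorcet winner

Head-to-head results (5 voters total):
Elmhurst vs Claremont: Elmhurst wins 3–2.
Elmhurst vs Kenton: Kenton wins 3–2.
Elmhurst vs Harrow: Elmhurst wins 4–1.
Elmhurst vs Glendale: Elmhurst wins 3–2.
Claremont vs Kenton: Claremont wins 3–2.
Claremont vs Harrow: Claremont wins 3–2.
Claremont vs Glendale: Claremont wins 4–1.
Kenton vs Harrow: Kenton wins 4–1.
Kenton vs Glendale: Glendale wins 3–2.
Harrow vs Glendale: Glendale wins 4–1.
No candidate beats all others: Elmhurst beats Claremont beats Kenton beats Elmhurst, a majority cycle.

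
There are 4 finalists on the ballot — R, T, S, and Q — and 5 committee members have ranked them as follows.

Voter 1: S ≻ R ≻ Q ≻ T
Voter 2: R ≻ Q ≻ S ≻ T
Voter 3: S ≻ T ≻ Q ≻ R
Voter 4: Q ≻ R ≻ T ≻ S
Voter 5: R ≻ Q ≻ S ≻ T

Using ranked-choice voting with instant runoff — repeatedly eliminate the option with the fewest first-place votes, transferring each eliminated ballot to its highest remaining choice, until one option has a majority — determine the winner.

Round 1: R 2, S 2, Q 1, T 0. T has the fewest and is eliminated.
Round 2: R 2, S 2, Q 1. Q has the fewest and is eliminated.
Round 3: R 3, S 2. R has a majority.

R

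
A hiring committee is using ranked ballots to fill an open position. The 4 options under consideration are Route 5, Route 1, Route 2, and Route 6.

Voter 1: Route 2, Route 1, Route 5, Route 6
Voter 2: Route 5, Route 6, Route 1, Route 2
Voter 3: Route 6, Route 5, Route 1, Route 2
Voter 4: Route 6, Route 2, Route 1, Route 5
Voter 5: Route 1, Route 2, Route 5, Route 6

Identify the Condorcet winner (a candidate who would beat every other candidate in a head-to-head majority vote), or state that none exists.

No Condorcet winner

Head-to-head results (5 voters total):
Route 5 vs Route 1: Route 1 wins 3–2.
Route 5 vs Route 2: Route 2 wins 3–2.
Route 5 vs Route 6: Route 5 wins 3–2.
Route 1 vs Route 2: Route 1 wins 3–2.
Route 1 vs Route 6: Route 6 wins 3–2.
Route 2 vs Route 6: Route 6 wins 3–2.
No candidate beats all others: Route 5 beats Route 6 beats Route 1 beats Route 5, a majority cycle.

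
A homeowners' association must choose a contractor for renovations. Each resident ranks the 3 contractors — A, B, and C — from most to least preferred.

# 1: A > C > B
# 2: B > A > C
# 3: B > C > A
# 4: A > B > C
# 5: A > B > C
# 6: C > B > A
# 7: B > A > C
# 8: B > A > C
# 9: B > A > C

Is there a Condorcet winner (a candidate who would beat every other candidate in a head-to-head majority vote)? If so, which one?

Head-to-head results (9 voters total):
A vs B: B wins 6–3.
A vs C: A wins 7–2.
B vs C: B wins 7–2.
B beats each rival — A (6–3), C (7–2) — so B is the Condorcet winner.

B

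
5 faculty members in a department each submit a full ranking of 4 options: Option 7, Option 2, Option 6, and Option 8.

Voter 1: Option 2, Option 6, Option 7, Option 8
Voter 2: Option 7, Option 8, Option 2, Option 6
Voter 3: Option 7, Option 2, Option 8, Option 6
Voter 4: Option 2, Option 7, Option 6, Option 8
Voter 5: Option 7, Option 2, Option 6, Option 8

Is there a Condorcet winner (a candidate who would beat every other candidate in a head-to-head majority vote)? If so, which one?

Head-to-head results (5 voters total):
Option 7 vs Option 2: Option 7 wins 3–2.
Option 7 vs Option 6: Option 7 wins 4–1.
Option 7 vs Option 8: Option 7 wins 5–0.
Option 2 vs Option 6: Option 2 wins 5–0.
Option 2 vs Option 8: Option 2 wins 4–1.
Option 6 vs Option 8: Option 6 wins 3–2.
Option 7 beats each rival — Option 2 (3–2), Option 6 (4–1), Option 8 (5–0) — so Option 7 is the Condorcet winner.

Option 7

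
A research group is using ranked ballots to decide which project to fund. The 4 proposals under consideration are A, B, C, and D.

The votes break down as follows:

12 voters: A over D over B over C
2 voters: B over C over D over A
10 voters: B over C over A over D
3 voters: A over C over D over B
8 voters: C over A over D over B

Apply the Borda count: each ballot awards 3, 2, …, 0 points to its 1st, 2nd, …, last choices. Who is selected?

A

Borda scores:
  A: 12·3 + 2·0 + 10·1 + 3·3 + 8·2 = 71
  B: 12·1 + 2·3 + 10·3 + 3·0 + 8·0 = 48
  C: 12·0 + 2·2 + 10·2 + 3·2 + 8·3 = 54
  D: 12·2 + 2·1 + 10·0 + 3·1 + 8·1 = 37
A has the highest total.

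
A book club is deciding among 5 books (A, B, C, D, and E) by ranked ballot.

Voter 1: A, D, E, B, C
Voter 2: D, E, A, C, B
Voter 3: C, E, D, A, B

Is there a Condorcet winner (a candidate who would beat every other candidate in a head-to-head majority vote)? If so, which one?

D

Head-to-head results (3 voters total):
A vs B: A wins 3–0.
A vs C: A wins 2–1.
A vs D: D wins 2–1.
A vs E: E wins 2–1.
B vs C: C wins 2–1.
B vs D: D wins 3–0.
B vs E: E wins 3–0.
C vs D: D wins 2–1.
C vs E: E wins 2–1.
D vs E: D wins 2–1.
D beats each rival — A (2–1), B (3–0), C (2–1), E (2–1) — so D is the Condorcet winner.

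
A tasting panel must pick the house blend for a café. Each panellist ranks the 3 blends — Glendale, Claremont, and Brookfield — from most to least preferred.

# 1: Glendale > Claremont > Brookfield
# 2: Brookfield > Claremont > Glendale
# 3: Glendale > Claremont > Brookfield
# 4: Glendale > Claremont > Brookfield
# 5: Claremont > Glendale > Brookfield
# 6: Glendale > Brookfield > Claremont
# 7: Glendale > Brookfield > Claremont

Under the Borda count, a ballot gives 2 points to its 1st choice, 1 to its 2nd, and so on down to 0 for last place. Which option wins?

Glendale

Borda scores:
  Glendale: 2 + 0 + 2 + 2 + 1 + 2 + 2 = 11
  Claremont: 1 + 1 + 1 + 1 + 2 + 0 + 0 = 6
  Brookfield: 0 + 2 + 0 + 0 + 0 + 1 + 1 = 4
Glendale has the highest total.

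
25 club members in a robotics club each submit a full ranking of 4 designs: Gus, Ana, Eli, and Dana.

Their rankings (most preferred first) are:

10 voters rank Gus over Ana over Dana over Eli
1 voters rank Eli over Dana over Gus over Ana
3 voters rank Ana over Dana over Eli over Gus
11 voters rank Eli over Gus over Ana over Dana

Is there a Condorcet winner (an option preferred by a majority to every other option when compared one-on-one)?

No

Head-to-head results (25 voters total):
Gus vs Ana: Gus wins 22–3.
Gus vs Eli: Eli wins 15–10.
Gus vs Dana: Gus wins 21–4.
Ana vs Eli: Ana wins 13–12.
Ana vs Dana: Ana wins 24–1.
Eli vs Dana: Dana wins 13–12.
No candidate beats all others: Gus beats Ana beats Eli beats Gus, a majority cycle.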